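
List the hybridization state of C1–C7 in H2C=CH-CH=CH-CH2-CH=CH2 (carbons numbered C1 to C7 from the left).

C1 is sp2: 3 σ bonds, plus one π bond, 3 electron-density regions.
C2 has 3 σ bonds, plus one π bond: steric number 3 → sp2.
C3 — 3 σ bonds, plus one π bond. Steric number 3, so sp2.
C4 is sp2: 3 σ bonds, plus one π bond, 3 electron-density regions.
C5 — 4 σ bonds. Steric number 4, so sp3.
C6 — 3 σ bonds, plus one π bond. Steric number 3, so sp2.
C7 (3 σ bonds, plus one π bond) has steric number 3: sp2.

C1 sp2, C2 sp2, C3 sp2, C4 sp2, C5 sp3, C6 sp2, C7 sp2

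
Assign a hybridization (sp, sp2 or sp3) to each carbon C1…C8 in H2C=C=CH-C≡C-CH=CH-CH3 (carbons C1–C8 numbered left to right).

C1: 3 σ bonds, plus one π bond — 3 electron domains, sp2.
C2 — 2 σ bonds, plus two π bonds. Steric number 2, so sp.
C3 carries 3 σ bonds, plus one π bond, giving a steric number of 3, so it is sp2.
C4: 2 σ bonds, plus two π bonds — 2 electron domains, sp.
C5: 2 σ bonds, plus two π bonds; 2 regions of electron density → sp.
C6 carries 3 σ bonds, plus one π bond, giving a steric number of 3, so it is sp2.
C7 has 3 σ bonds, plus one π bond: steric number 3 → sp2.
C8 — 4 σ bonds. Steric number 4, so sp3.

C1 sp2, C2 sp, C3 sp2, C4 sp, C5 sp, C6 sp2, C7 sp2, C8 sp3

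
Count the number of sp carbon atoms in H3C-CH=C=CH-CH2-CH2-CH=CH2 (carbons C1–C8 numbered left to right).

1

C1: sp3
C2: sp2
C3: sp ✓
C4: sp2
C5: sp3
C6: sp3
C7: sp2
C8: sp2
C3 → 1 sp carbon.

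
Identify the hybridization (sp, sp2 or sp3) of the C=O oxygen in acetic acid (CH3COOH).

sp²

The C=O oxygen — 1 σ bond and 2 lone pairs, plus one π bond. Steric number 3, so sp2.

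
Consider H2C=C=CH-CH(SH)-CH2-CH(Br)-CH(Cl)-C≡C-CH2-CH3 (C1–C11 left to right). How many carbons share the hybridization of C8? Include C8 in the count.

3

C8 is sp (two π bonds).
C1: sp2
C2: sp ✓
C3: sp2
C4: sp3
C5: sp3
C6: sp3
C7: sp3
C8: sp ✓
C9: sp ✓
C10: sp3
C11: sp3
3 carbons are sp.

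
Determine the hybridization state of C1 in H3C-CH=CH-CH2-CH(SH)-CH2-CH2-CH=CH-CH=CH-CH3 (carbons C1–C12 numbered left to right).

C1 carries 4 σ bonds, giving a steric number of 4, so it is sp3.

sp^3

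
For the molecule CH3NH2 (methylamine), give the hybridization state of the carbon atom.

The carbon atom is sp3: 4 σ bonds, 4 electron-density regions.

sp^3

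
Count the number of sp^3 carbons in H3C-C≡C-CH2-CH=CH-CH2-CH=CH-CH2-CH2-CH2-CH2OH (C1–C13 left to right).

7

C1: sp3 ✓
C2: sp
C3: sp
C4: sp3 ✓
C5: sp2
C6: sp2
C7: sp3 ✓
C8: sp2
C9: sp2
C10: sp3 ✓
C11: sp3 ✓
C12: sp3 ✓
C13: sp3 ✓
C1, C4, C7, C10, C11, C12, C13 → 7 sp3 carbons.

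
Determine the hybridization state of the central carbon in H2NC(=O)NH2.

sp²

The central carbon (3 σ bonds, plus one π bond) has steric number 3: sp2.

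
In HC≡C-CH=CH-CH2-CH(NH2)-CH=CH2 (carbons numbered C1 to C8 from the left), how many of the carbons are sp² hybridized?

C1: sp
C2: sp
C3: sp2 ✓
C4: sp2 ✓
C5: sp3
C6: sp3
C7: sp2 ✓
C8: sp2 ✓
C3, C4, C7, C8 → 4 sp2 carbons.

4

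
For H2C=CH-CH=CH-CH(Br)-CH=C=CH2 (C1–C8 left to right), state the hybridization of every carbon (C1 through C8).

C1 — 3 σ bonds, plus one π bond. Steric number 3, so sp2.
C2: 3 σ bonds, plus one π bond — 3 electron domains, sp2.
C3: 3 σ bonds, plus one π bond; 3 regions of electron density → sp2.
C4 carries 3 σ bonds, plus one π bond, giving a steric number of 3, so it is sp2.
C5: 4 σ bonds; 4 regions of electron density → sp3.
C6: 3 σ bonds, plus one π bond — 3 electron domains, sp2.
C7 — 2 σ bonds, plus two π bonds. Steric number 2, so sp.
C8: 3 σ bonds, plus one π bond — 3 electron domains, sp2.

C1 sp2, C2 sp2, C3 sp2, C4 sp2, C5 sp3, C6 sp2, C7 sp, C8 sp2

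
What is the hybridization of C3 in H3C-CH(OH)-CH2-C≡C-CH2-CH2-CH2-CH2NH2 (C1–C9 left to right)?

sp^3

C3 — 4 σ bonds. Steric number 4, so sp3.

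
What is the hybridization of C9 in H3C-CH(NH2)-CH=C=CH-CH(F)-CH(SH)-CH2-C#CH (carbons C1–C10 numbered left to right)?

C9: 2 σ bonds, plus two π bonds; 2 regions of electron density → sp.

sp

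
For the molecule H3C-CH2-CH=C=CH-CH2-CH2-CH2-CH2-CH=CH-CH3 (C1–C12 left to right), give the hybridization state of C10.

C10 is sp2: 3 σ bonds, plus one π bond, 3 electron-density regions.

sp^2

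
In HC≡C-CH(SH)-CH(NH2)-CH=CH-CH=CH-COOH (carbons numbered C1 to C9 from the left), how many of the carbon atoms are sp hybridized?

C1: sp ✓
C2: sp ✓
C3: sp3
C4: sp3
C5: sp2
C6: sp2
C7: sp2
C8: sp2
C9: sp2
C1, C2 → 2 sp carbons.

2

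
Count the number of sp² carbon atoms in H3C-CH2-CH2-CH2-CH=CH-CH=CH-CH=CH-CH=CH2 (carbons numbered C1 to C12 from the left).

8

C1: sp3
C2: sp3
C3: sp3
C4: sp3
C5: sp2 ✓
C6: sp2 ✓
C7: sp2 ✓
C8: sp2 ✓
C9: sp2 ✓
C10: sp2 ✓
C11: sp2 ✓
C12: sp2 ✓
C5, C6, C7, C8, C9, C10, C11, C12 → 8 sp2 carbons.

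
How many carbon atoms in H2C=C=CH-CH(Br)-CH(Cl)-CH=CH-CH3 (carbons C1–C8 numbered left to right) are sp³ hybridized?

3

C1: sp2
C2: sp
C3: sp2
C4: sp3 ✓
C5: sp3 ✓
C6: sp2
C7: sp2
C8: sp3 ✓
C4, C5, C8 → 3 sp3 carbons.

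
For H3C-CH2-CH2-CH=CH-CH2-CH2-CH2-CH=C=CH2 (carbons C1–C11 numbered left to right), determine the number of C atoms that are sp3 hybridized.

6

C1: sp3 ✓
C2: sp3 ✓
C3: sp3 ✓
C4: sp2
C5: sp2
C6: sp3 ✓
C7: sp3 ✓
C8: sp3 ✓
C9: sp2
C10: sp
C11: sp2
C1, C2, C3, C6, C7, C8 → 6 sp3 carbons.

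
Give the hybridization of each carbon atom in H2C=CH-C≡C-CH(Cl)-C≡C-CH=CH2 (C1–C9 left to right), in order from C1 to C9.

C1 is sp2: 3 σ bonds, plus one π bond, 3 electron-density regions.
C2 has 3 σ bonds, plus one π bond: steric number 3 → sp2.
C3 is sp: 2 σ bonds, plus two π bonds, 2 electron-density regions.
C4: 2 σ bonds, plus two π bonds; 2 regions of electron density → sp.
C5: 4 σ bonds; 4 regions of electron density → sp3.
C6 — 2 σ bonds, plus two π bonds. Steric number 2, so sp.
C7 is sp: 2 σ bonds, plus two π bonds, 2 electron-density regions.
C8 — 3 σ bonds, plus one π bond. Steric number 3, so sp2.
C9: 3 σ bonds, plus one π bond; 3 regions of electron density → sp2.

C1 sp2, C2 sp2, C3 sp, C4 sp, C5 sp3, C6 sp, C7 sp, C8 sp2, C9 sp2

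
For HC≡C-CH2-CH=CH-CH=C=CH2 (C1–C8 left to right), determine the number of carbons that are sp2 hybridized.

C1: sp
C2: sp
C3: sp3
C4: sp2 ✓
C5: sp2 ✓
C6: sp2 ✓
C7: sp
C8: sp2 ✓
C4, C5, C6, C8 → 4 sp2 carbons.

4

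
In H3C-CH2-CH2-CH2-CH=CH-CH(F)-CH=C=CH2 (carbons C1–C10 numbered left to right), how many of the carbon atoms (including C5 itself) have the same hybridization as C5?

C5 is sp2 (one π bond).
C1: sp3
C2: sp3
C3: sp3
C4: sp3
C5: sp2 ✓
C6: sp2 ✓
C7: sp3
C8: sp2 ✓
C9: sp
C10: sp2 ✓
4 carbons are sp2.

4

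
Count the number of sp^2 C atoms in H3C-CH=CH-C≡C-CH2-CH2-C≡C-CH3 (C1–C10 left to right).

C1: sp3
C2: sp2 ✓
C3: sp2 ✓
C4: sp
C5: sp
C6: sp3
C7: sp3
C8: sp
C9: sp
C10: sp3
C2, C3 → 2 sp2 carbons.

2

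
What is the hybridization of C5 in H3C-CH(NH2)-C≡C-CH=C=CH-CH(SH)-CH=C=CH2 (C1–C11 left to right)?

C5 — 3 σ bonds, plus one π bond. Steric number 3, so sp2.

sp^2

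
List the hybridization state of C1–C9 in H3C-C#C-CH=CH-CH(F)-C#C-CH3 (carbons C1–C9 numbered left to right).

C1 has 4 σ bonds: steric number 4 → sp3.
C2 (2 σ bonds, plus two π bonds) has steric number 2: sp.
C3: 2 σ bonds, plus two π bonds — 2 electron domains, sp.
C4 has 3 σ bonds, plus one π bond: steric number 3 → sp2.
C5: 3 σ bonds, plus one π bond; 3 regions of electron density → sp2.
C6 — 4 σ bonds. Steric number 4, so sp3.
C7: 2 σ bonds, plus two π bonds; 2 regions of electron density → sp.
C8 carries 2 σ bonds, plus two π bonds, giving a steric number of 2, so it is sp.
C9 carries 4 σ bonds, giving a steric number of 4, so it is sp3.

C1 sp3, C2 sp, C3 sp, C4 sp2, C5 sp2, C6 sp3, C7 sp, C8 sp, C9 sp3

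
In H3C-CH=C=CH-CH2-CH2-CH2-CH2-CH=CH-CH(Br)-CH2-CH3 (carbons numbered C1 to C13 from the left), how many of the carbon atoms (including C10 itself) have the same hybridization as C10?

C10 is sp2 (one π bond).
C1: sp3
C2: sp2 ✓
C3: sp
C4: sp2 ✓
C5: sp3
C6: sp3
C7: sp3
C8: sp3
C9: sp2 ✓
C10: sp2 ✓
C11: sp3
C12: sp3
C13: sp3
4 carbons are sp2.

4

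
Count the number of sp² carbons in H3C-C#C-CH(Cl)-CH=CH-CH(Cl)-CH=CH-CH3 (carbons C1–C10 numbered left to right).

C1: sp3
C2: sp
C3: sp
C4: sp3
C5: sp2 ✓
C6: sp2 ✓
C7: sp3
C8: sp2 ✓
C9: sp2 ✓
C10: sp3
C5, C6, C8, C9 → 4 sp2 carbons.

4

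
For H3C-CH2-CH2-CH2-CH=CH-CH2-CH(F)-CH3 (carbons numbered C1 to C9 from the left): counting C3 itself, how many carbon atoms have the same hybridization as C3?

7

C3 is sp3 (only σ bonds).
C1: sp3 ✓
C2: sp3 ✓
C3: sp3 ✓
C4: sp3 ✓
C5: sp2
C6: sp2
C7: sp3 ✓
C8: sp3 ✓
C9: sp3 ✓
7 carbons are sp3.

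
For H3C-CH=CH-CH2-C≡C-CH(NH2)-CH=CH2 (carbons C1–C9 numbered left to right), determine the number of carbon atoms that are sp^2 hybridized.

4

C1: sp3
C2: sp2 ✓
C3: sp2 ✓
C4: sp3
C5: sp
C6: sp
C7: sp3
C8: sp2 ✓
C9: sp2 ✓
C2, C3, C8, C9 → 4 sp2 carbons.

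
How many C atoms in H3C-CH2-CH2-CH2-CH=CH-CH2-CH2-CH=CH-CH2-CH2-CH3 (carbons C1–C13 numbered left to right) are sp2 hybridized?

C1: sp3
C2: sp3
C3: sp3
C4: sp3
C5: sp2 ✓
C6: sp2 ✓
C7: sp3
C8: sp3
C9: sp2 ✓
C10: sp2 ✓
C11: sp3
C12: sp3
C13: sp3
C5, C6, C9, C10 → 4 sp2 carbons.

4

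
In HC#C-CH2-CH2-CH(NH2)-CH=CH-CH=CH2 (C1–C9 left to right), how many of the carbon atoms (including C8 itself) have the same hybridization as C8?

4

C8 is sp2 (one π bond).
C1: sp
C2: sp
C3: sp3
C4: sp3
C5: sp3
C6: sp2 ✓
C7: sp2 ✓
C8: sp2 ✓
C9: sp2 ✓
4 carbons are sp2.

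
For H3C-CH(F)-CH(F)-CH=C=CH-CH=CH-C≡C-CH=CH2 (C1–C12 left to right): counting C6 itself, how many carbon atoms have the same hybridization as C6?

6

C6 is sp2 (one π bond).
C1: sp3
C2: sp3
C3: sp3
C4: sp2 ✓
C5: sp
C6: sp2 ✓
C7: sp2 ✓
C8: sp2 ✓
C9: sp
C10: sp
C11: sp2 ✓
C12: sp2 ✓
6 carbons are sp2.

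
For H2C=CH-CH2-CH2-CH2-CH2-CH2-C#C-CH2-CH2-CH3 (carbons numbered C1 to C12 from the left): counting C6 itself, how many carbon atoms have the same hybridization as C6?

C6 is sp3 (only σ bonds).
C1: sp2
C2: sp2
C3: sp3 ✓
C4: sp3 ✓
C5: sp3 ✓
C6: sp3 ✓
C7: sp3 ✓
C8: sp
C9: sp
C10: sp3 ✓
C11: sp3 ✓
C12: sp3 ✓
8 carbons are sp3.

8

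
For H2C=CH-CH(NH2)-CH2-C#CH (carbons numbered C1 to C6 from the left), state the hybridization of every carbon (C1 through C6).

C1 sp2, C2 sp2, C3 sp3, C4 sp3, C5 sp, C6 sp

C1 has 3 σ bonds, plus one π bond: steric number 3 → sp2.
C2 has 3 σ bonds, plus one π bond: steric number 3 → sp2.
C3 is sp3: 4 σ bonds, 4 electron-density regions.
C4 (4 σ bonds) has steric number 4: sp3.
C5 — 2 σ bonds, plus two π bonds. Steric number 2, so sp.
C6 (2 σ bonds, plus two π bonds) has steric number 2: sp.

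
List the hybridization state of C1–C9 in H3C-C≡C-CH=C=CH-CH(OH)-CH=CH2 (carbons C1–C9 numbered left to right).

C1 has 4 σ bonds: steric number 4 → sp3.
C2 is sp: 2 σ bonds, plus two π bonds, 2 electron-density regions.
C3 (2 σ bonds, plus two π bonds) has steric number 2: sp.
C4 carries 3 σ bonds, plus one π bond, giving a steric number of 3, so it is sp2.
C5 has 2 σ bonds, plus two π bonds: steric number 2 → sp.
C6 carries 3 σ bonds, plus one π bond, giving a steric number of 3, so it is sp2.
C7 — 4 σ bonds. Steric number 4, so sp3.
C8 — 3 σ bonds, plus one π bond. Steric number 3, so sp2.
C9 carries 3 σ bonds, plus one π bond, giving a steric number of 3, so it is sp2.

C1 sp3, C2 sp, C3 sp, C4 sp2, C5 sp, C6 sp2, C7 sp3, C8 sp2, C9 sp2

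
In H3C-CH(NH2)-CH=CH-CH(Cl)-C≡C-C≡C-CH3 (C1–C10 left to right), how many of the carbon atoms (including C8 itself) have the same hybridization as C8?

C8 is sp (two π bonds).
C1: sp3
C2: sp3
C3: sp2
C4: sp2
C5: sp3
C6: sp ✓
C7: sp ✓
C8: sp ✓
C9: sp ✓
C10: sp3
4 carbons are sp.

4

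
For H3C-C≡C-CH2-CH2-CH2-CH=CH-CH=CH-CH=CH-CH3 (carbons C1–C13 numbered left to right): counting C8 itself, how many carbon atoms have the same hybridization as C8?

6

C8 is sp2 (one π bond).
C1: sp3
C2: sp
C3: sp
C4: sp3
C5: sp3
C6: sp3
C7: sp2 ✓
C8: sp2 ✓
C9: sp2 ✓
C10: sp2 ✓
C11: sp2 ✓
C12: sp2 ✓
C13: sp3
6 carbons are sp2.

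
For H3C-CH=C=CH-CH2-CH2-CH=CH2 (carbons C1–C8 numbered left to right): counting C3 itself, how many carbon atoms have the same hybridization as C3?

1

C3 is sp (two π bonds).
C1: sp3
C2: sp2
C3: sp ✓
C4: sp2
C5: sp3
C6: sp3
C7: sp2
C8: sp2
1 carbon is sp.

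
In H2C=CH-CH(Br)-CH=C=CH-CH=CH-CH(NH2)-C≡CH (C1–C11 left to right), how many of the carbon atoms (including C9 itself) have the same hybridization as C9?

C9 is sp3 (only σ bonds).
C1: sp2
C2: sp2
C3: sp3 ✓
C4: sp2
C5: sp
C6: sp2
C7: sp2
C8: sp2
C9: sp3 ✓
C10: sp
C11: sp
2 carbons are sp3.

2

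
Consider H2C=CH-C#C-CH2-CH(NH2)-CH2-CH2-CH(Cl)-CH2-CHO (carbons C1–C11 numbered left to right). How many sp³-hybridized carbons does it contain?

C1: sp2
C2: sp2
C3: sp
C4: sp
C5: sp3 ✓
C6: sp3 ✓
C7: sp3 ✓
C8: sp3 ✓
C9: sp3 ✓
C10: sp3 ✓
C11: sp2
C5, C6, C7, C8, C9, C10 → 6 sp3 carbons.

6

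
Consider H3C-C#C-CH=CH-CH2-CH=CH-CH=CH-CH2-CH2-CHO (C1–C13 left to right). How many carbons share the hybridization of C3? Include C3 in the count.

2

C3 is sp (two π bonds).
C1: sp3
C2: sp ✓
C3: sp ✓
C4: sp2
C5: sp2
C6: sp3
C7: sp2
C8: sp2
C9: sp2
C10: sp2
C11: sp3
C12: sp3
C13: sp2
2 carbons are sp.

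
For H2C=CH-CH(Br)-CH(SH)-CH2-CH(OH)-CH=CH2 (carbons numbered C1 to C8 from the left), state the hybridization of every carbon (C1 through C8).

C1: 3 σ bonds, plus one π bond — 3 electron domains, sp2.
C2 is sp2: 3 σ bonds, plus one π bond, 3 electron-density regions.
C3: 4 σ bonds — 4 electron domains, sp3.
C4 is sp3: 4 σ bonds, 4 electron-density regions.
C5: 4 σ bonds; 4 regions of electron density → sp3.
C6 has 4 σ bonds: steric number 4 → sp3.
C7 — 3 σ bonds, plus one π bond. Steric number 3, so sp2.
C8: 3 σ bonds, plus one π bond — 3 electron domains, sp2.

C1 sp2, C2 sp2, C3 sp3, C4 sp3, C5 sp3, C6 sp3, C7 sp2, C8 sp2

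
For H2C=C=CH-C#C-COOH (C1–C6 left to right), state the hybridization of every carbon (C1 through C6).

C1 (3 σ bonds, plus one π bond) has steric number 3: sp2.
C2 has 2 σ bonds, plus two π bonds: steric number 2 → sp.
C3: 3 σ bonds, plus one π bond — 3 electron domains, sp2.
C4 is sp: 2 σ bonds, plus two π bonds, 2 electron-density regions.
C5 — 2 σ bonds, plus two π bonds. Steric number 2, so sp.
C6: 3 σ bonds, plus one π bond — 3 electron domains, sp2.

C1 sp2, C2 sp, C3 sp2, C4 sp, C5 sp, C6 sp2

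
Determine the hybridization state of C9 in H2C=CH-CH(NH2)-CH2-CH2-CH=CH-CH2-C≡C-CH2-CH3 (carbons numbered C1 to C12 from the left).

sp

C9 carries 2 σ bonds, plus two π bonds, giving a steric number of 2, so it is sp.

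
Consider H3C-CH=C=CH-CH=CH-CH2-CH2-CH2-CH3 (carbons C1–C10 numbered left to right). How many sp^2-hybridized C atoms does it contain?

4

C1: sp3
C2: sp2 ✓
C3: sp
C4: sp2 ✓
C5: sp2 ✓
C6: sp2 ✓
C7: sp3
C8: sp3
C9: sp3
C10: sp3
C2, C4, C5, C6 → 4 sp2 carbons.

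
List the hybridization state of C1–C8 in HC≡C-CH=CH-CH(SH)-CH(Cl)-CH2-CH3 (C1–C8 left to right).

C1 sp, C2 sp, C3 sp2, C4 sp2, C5 sp3, C6 sp3, C7 sp3, C8 sp3

C1 carries 2 σ bonds, plus two π bonds, giving a steric number of 2, so it is sp.
C2 carries 2 σ bonds, plus two π bonds, giving a steric number of 2, so it is sp.
C3 is sp2: 3 σ bonds, plus one π bond, 3 electron-density regions.
C4 is sp2: 3 σ bonds, plus one π bond, 3 electron-density regions.
C5 has 4 σ bonds: steric number 4 → sp3.
C6 — 4 σ bonds. Steric number 4, so sp3.
C7 — 4 σ bonds. Steric number 4, so sp3.
C8 has 4 σ bonds: steric number 4 → sp3.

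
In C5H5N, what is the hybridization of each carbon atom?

Each carbon atom (3 σ bonds, plus one π bond) has steric number 3: sp2.

sp2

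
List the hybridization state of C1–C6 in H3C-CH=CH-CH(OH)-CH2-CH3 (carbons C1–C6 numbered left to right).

C1 sp3, C2 sp2, C3 sp2, C4 sp3, C5 sp3, C6 sp3

C1 has 4 σ bonds: steric number 4 → sp3.
C2: 3 σ bonds, plus one π bond — 3 electron domains, sp2.
C3: 3 σ bonds, plus one π bond; 3 regions of electron density → sp2.
C4 (4 σ bonds) has steric number 4: sp3.
C5 — 4 σ bonds. Steric number 4, so sp3.
C6: 4 σ bonds; 4 regions of electron density → sp3.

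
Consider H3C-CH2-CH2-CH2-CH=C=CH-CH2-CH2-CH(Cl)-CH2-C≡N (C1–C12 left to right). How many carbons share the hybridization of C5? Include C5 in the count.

C5 is sp2 (one π bond).
C1: sp3
C2: sp3
C3: sp3
C4: sp3
C5: sp2 ✓
C6: sp
C7: sp2 ✓
C8: sp3
C9: sp3
C10: sp3
C11: sp3
C12: sp
2 carbons are sp2.

2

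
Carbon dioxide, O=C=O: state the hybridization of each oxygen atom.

One σ bond + two lone pairs = steric number 3 → sp2.

sp^2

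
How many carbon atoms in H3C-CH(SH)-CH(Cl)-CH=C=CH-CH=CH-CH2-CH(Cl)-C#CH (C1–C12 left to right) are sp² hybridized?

4

C1: sp3
C2: sp3
C3: sp3
C4: sp2 ✓
C5: sp
C6: sp2 ✓
C7: sp2 ✓
C8: sp2 ✓
C9: sp3
C10: sp3
C11: sp
C12: sp
C4, C6, C7, C8 → 4 sp2 carbons.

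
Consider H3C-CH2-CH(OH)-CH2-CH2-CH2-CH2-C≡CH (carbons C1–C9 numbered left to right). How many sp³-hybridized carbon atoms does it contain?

C1: sp3 ✓
C2: sp3 ✓
C3: sp3 ✓
C4: sp3 ✓
C5: sp3 ✓
C6: sp3 ✓
C7: sp3 ✓
C8: sp
C9: sp
C1, C2, C3, C4, C5, C6, C7 → 7 sp3 carbons.

7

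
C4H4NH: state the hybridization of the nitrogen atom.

sp2

N has three σ bonds; its lone pair occupies the p orbital and is part of the aromatic π system, so N is sp2 (not the sp3 a naive steric count of 4 would give).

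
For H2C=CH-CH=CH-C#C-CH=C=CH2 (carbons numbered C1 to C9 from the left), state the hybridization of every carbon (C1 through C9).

C1 sp2, C2 sp2, C3 sp2, C4 sp2, C5 sp, C6 sp, C7 sp2, C8 sp, C9 sp2

C1 has 3 σ bonds, plus one π bond: steric number 3 → sp2.
C2 (3 σ bonds, plus one π bond) has steric number 3: sp2.
C3 — 3 σ bonds, plus one π bond. Steric number 3, so sp2.
C4 (3 σ bonds, plus one π bond) has steric number 3: sp2.
C5: 2 σ bonds, plus two π bonds; 2 regions of electron density → sp.
C6 is sp: 2 σ bonds, plus two π bonds, 2 electron-density regions.
C7 has 3 σ bonds, plus one π bond: steric number 3 → sp2.
C8 has 2 σ bonds, plus two π bonds: steric number 2 → sp.
C9 is sp2: 3 σ bonds, plus one π bond, 3 electron-density regions.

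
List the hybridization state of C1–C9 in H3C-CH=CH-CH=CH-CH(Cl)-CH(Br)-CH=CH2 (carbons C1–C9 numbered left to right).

C1: 4 σ bonds; 4 regions of electron density → sp3.
C2: 3 σ bonds, plus one π bond — 3 electron domains, sp2.
C3 is sp2: 3 σ bonds, plus one π bond, 3 electron-density regions.
C4 has 3 σ bonds, plus one π bond: steric number 3 → sp2.
C5: 3 σ bonds, plus one π bond; 3 regions of electron density → sp2.
C6 — 4 σ bonds. Steric number 4, so sp3.
C7 (4 σ bonds) has steric number 4: sp3.
C8: 3 σ bonds, plus one π bond; 3 regions of electron density → sp2.
C9 has 3 σ bonds, plus one π bond: steric number 3 → sp2.

C1 sp3, C2 sp2, C3 sp2, C4 sp2, C5 sp2, C6 sp3, C7 sp3, C8 sp2, C9 sp2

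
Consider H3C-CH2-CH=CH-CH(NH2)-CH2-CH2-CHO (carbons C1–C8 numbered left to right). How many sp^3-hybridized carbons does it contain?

C1: sp3 ✓
C2: sp3 ✓
C3: sp2
C4: sp2
C5: sp3 ✓
C6: sp3 ✓
C7: sp3 ✓
C8: sp2
C1, C2, C5, C6, C7 → 5 sp3 carbons.

5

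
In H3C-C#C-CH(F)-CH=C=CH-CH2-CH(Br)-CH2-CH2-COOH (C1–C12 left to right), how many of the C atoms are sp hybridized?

3

C1: sp3
C2: sp ✓
C3: sp ✓
C4: sp3
C5: sp2
C6: sp ✓
C7: sp2
C8: sp3
C9: sp3
C10: sp3
C11: sp3
C12: sp2
C2, C3, C6 → 3 sp carbons.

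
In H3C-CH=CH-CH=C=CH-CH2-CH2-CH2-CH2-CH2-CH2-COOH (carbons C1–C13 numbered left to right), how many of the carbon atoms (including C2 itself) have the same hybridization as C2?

C2 is sp2 (one π bond).
C1: sp3
C2: sp2 ✓
C3: sp2 ✓
C4: sp2 ✓
C5: sp
C6: sp2 ✓
C7: sp3
C8: sp3
C9: sp3
C10: sp3
C11: sp3
C12: sp3
C13: sp2 ✓
5 carbons are sp2.

5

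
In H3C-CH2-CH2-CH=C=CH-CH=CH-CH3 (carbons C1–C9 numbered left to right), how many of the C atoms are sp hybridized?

C1: sp3
C2: sp3
C3: sp3
C4: sp2
C5: sp ✓
C6: sp2
C7: sp2
C8: sp2
C9: sp3
C5 → 1 sp carbon.

1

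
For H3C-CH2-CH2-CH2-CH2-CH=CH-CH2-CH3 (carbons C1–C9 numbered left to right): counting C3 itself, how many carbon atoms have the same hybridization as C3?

7

C3 is sp3 (only σ bonds).
C1: sp3 ✓
C2: sp3 ✓
C3: sp3 ✓
C4: sp3 ✓
C5: sp3 ✓
C6: sp2
C7: sp2
C8: sp3 ✓
C9: sp3 ✓
7 carbons are sp3.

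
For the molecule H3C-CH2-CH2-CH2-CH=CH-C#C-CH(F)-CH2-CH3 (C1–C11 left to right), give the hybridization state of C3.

C3 has 4 σ bonds: steric number 4 → sp3.

sp³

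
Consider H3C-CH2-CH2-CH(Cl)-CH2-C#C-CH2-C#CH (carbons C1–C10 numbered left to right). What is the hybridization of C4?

sp³

C4: 4 σ bonds — 4 electron domains, sp3.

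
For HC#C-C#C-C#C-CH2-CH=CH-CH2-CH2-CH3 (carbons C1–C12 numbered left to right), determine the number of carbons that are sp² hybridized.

C1: sp
C2: sp
C3: sp
C4: sp
C5: sp
C6: sp
C7: sp3
C8: sp2 ✓
C9: sp2 ✓
C10: sp3
C11: sp3
C12: sp3
C8, C9 → 2 sp2 carbons.

2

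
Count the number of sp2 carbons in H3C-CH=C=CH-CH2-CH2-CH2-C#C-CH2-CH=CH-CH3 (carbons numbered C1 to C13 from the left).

4

C1: sp3
C2: sp2 ✓
C3: sp
C4: sp2 ✓
C5: sp3
C6: sp3
C7: sp3
C8: sp
C9: sp
C10: sp3
C11: sp2 ✓
C12: sp2 ✓
C13: sp3
C2, C4, C11, C12 → 4 sp2 carbons.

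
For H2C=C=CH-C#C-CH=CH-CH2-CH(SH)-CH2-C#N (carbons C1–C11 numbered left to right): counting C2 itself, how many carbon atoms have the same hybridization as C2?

C2 is sp (two π bonds).
C1: sp2
C2: sp ✓
C3: sp2
C4: sp ✓
C5: sp ✓
C6: sp2
C7: sp2
C8: sp3
C9: sp3
C10: sp3
C11: sp ✓
4 carbons are sp.

4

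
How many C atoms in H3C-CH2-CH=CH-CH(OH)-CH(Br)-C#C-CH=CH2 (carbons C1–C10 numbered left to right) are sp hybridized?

2

C1: sp3
C2: sp3
C3: sp2
C4: sp2
C5: sp3
C6: sp3
C7: sp ✓
C8: sp ✓
C9: sp2
C10: sp2
C7, C8 → 2 sp carbons.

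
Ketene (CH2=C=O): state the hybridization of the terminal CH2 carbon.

The terminal CH2 carbon has 3 σ bonds, plus one π bond: steric number 3 → sp2.

sp2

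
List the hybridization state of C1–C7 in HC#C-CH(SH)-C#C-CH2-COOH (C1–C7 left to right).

C1: 2 σ bonds, plus two π bonds — 2 electron domains, sp.
C2 is sp: 2 σ bonds, plus two π bonds, 2 electron-density regions.
C3: 4 σ bonds — 4 electron domains, sp3.
C4 is sp: 2 σ bonds, plus two π bonds, 2 electron-density regions.
C5 has 2 σ bonds, plus two π bonds: steric number 2 → sp.
C6 has 4 σ bonds: steric number 4 → sp3.
C7: 3 σ bonds, plus one π bond; 3 regions of electron density → sp2.

C1 sp, C2 sp, C3 sp3, C4 sp, C5 sp, C6 sp3, C7 sp2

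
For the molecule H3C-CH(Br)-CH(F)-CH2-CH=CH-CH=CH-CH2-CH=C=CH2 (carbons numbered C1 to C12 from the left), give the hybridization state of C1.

C1 is sp3: 4 σ bonds, 4 electron-density regions.

sp³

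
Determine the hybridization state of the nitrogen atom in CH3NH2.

sp³

Three σ bonds + one lone pair = steric number 4 → sp3.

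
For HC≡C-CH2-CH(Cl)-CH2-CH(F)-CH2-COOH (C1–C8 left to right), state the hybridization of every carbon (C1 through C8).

C1 sp, C2 sp, C3 sp3, C4 sp3, C5 sp3, C6 sp3, C7 sp3, C8 sp2

C1 — 2 σ bonds, plus two π bonds. Steric number 2, so sp.
C2 is sp: 2 σ bonds, plus two π bonds, 2 electron-density regions.
C3 is sp3: 4 σ bonds, 4 electron-density regions.
C4 (4 σ bonds) has steric number 4: sp3.
C5 — 4 σ bonds. Steric number 4, so sp3.
C6: 4 σ bonds — 4 electron domains, sp3.
C7 is sp3: 4 σ bonds, 4 electron-density regions.
C8 — 3 σ bonds, plus one π bond. Steric number 3, so sp2.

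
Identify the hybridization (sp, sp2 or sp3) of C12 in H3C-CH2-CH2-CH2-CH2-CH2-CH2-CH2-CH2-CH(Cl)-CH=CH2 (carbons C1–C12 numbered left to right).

C12 is sp2: 3 σ bonds, plus one π bond, 3 electron-density regions.

sp²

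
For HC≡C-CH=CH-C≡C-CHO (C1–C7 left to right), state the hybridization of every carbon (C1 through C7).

C1 sp, C2 sp, C3 sp2, C4 sp2, C5 sp, C6 sp, C7 sp2

C1 is sp: 2 σ bonds, plus two π bonds, 2 electron-density regions.
C2 (2 σ bonds, plus two π bonds) has steric number 2: sp.
C3 has 3 σ bonds, plus one π bond: steric number 3 → sp2.
C4 carries 3 σ bonds, plus one π bond, giving a steric number of 3, so it is sp2.
C5: 2 σ bonds, plus two π bonds — 2 electron domains, sp.
C6 has 2 σ bonds, plus two π bonds: steric number 2 → sp.
C7 (3 σ bonds, plus one π bond) has steric number 3: sp2.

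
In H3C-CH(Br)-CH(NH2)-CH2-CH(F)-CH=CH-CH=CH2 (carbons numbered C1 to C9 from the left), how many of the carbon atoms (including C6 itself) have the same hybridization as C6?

4

C6 is sp2 (one π bond).
C1: sp3
C2: sp3
C3: sp3
C4: sp3
C5: sp3
C6: sp2 ✓
C7: sp2 ✓
C8: sp2 ✓
C9: sp2 ✓
4 carbons are sp2.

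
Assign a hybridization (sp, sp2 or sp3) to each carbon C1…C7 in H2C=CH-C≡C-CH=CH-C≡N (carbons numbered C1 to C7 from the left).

C1 sp2, C2 sp2, C3 sp, C4 sp, C5 sp2, C6 sp2, C7 sp

C1 is sp2: 3 σ bonds, plus one π bond, 3 electron-density regions.
C2: 3 σ bonds, plus one π bond; 3 regions of electron density → sp2.
C3 — 2 σ bonds, plus two π bonds. Steric number 2, so sp.
C4 carries 2 σ bonds, plus two π bonds, giving a steric number of 2, so it is sp.
C5: 3 σ bonds, plus one π bond; 3 regions of electron density → sp2.
C6 has 3 σ bonds, plus one π bond: steric number 3 → sp2.
C7: 2 σ bonds, plus two π bonds — 2 electron domains, sp.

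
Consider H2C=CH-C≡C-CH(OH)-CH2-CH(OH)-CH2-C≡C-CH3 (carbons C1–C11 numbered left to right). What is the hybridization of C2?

sp^2

C2 (3 σ bonds, plus one π bond) has steric number 3: sp2.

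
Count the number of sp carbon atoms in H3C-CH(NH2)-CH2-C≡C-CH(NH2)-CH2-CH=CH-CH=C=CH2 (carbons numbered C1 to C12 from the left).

C1: sp3
C2: sp3
C3: sp3
C4: sp ✓
C5: sp ✓
C6: sp3
C7: sp3
C8: sp2
C9: sp2
C10: sp2
C11: sp ✓
C12: sp2
C4, C5, C11 → 3 sp carbons.

3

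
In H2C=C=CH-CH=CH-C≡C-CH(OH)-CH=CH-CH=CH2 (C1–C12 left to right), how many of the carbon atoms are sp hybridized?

C1: sp2
C2: sp ✓
C3: sp2
C4: sp2
C5: sp2
C6: sp ✓
C7: sp ✓
C8: sp3
C9: sp2
C10: sp2
C11: sp2
C12: sp2
C2, C6, C7 → 3 sp carbons.

3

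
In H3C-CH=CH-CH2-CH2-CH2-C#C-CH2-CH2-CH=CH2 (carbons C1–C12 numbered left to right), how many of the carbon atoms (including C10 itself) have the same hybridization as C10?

C10 is sp3 (only σ bonds).
C1: sp3 ✓
C2: sp2
C3: sp2
C4: sp3 ✓
C5: sp3 ✓
C6: sp3 ✓
C7: sp
C8: sp
C9: sp3 ✓
C10: sp3 ✓
C11: sp2
C12: sp2
6 carbons are sp3.

6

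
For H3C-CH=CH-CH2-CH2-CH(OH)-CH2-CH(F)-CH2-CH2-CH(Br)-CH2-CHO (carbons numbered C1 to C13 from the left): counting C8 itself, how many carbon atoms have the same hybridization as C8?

10

C8 is sp3 (only σ bonds).
C1: sp3 ✓
C2: sp2
C3: sp2
C4: sp3 ✓
C5: sp3 ✓
C6: sp3 ✓
C7: sp3 ✓
C8: sp3 ✓
C9: sp3 ✓
C10: sp3 ✓
C11: sp3 ✓
C12: sp3 ✓
C13: sp2
10 carbons are sp3.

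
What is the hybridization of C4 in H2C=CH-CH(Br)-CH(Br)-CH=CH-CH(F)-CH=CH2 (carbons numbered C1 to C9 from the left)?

sp^3

C4 is sp3: 4 σ bonds, 4 electron-density regions.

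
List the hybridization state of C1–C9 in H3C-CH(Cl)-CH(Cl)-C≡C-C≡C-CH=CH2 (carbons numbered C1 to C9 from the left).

C1 sp3, C2 sp3, C3 sp3, C4 sp, C5 sp, C6 sp, C7 sp, C8 sp2, C9 sp2

C1 is sp3: 4 σ bonds, 4 electron-density regions.
C2 (4 σ bonds) has steric number 4: sp3.
C3 is sp3: 4 σ bonds, 4 electron-density regions.
C4: 2 σ bonds, plus two π bonds; 2 regions of electron density → sp.
C5 is sp: 2 σ bonds, plus two π bonds, 2 electron-density regions.
C6 has 2 σ bonds, plus two π bonds: steric number 2 → sp.
C7 — 2 σ bonds, plus two π bonds. Steric number 2, so sp.
C8: 3 σ bonds, plus one π bond; 3 regions of electron density → sp2.
C9 carries 3 σ bonds, plus one π bond, giving a steric number of 3, so it is sp2.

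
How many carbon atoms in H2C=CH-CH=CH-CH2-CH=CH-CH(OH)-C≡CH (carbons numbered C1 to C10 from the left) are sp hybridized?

2

C1: sp2
C2: sp2
C3: sp2
C4: sp2
C5: sp3
C6: sp2
C7: sp2
C8: sp3
C9: sp ✓
C10: sp ✓
C9, C10 → 2 sp carbons.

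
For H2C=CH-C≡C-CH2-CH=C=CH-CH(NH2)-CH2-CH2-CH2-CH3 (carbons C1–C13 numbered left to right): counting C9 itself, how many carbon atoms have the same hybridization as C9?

6

C9 is sp3 (only σ bonds).
C1: sp2
C2: sp2
C3: sp
C4: sp
C5: sp3 ✓
C6: sp2
C7: sp
C8: sp2
C9: sp3 ✓
C10: sp3 ✓
C11: sp3 ✓
C12: sp3 ✓
C13: sp3 ✓
6 carbons are sp3.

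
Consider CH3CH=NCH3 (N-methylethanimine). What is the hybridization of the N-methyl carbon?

sp^3

The N-methyl carbon is sp3: 4 σ bonds, 4 electron-density regions.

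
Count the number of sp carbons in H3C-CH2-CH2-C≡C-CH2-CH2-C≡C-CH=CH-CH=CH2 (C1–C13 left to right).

C1: sp3
C2: sp3
C3: sp3
C4: sp ✓
C5: sp ✓
C6: sp3
C7: sp3
C8: sp ✓
C9: sp ✓
C10: sp2
C11: sp2
C12: sp2
C13: sp2
C4, C5, C8, C9 → 4 sp carbons.

4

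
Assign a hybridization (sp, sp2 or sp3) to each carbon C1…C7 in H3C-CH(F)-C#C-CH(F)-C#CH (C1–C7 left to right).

C1 carries 4 σ bonds, giving a steric number of 4, so it is sp3.
C2: 4 σ bonds — 4 electron domains, sp3.
C3 is sp: 2 σ bonds, plus two π bonds, 2 electron-density regions.
C4: 2 σ bonds, plus two π bonds — 2 electron domains, sp.
C5: 4 σ bonds — 4 electron domains, sp3.
C6 is sp: 2 σ bonds, plus two π bonds, 2 electron-density regions.
C7 — 2 σ bonds, plus two π bonds. Steric number 2, so sp.

C1 sp3, C2 sp3, C3 sp, C4 sp, C5 sp3, C6 sp, C7 sp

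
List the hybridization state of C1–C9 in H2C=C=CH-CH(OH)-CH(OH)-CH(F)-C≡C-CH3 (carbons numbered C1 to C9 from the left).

C1 sp2, C2 sp, C3 sp2, C4 sp3, C5 sp3, C6 sp3, C7 sp, C8 sp, C9 sp3

C1 — 3 σ bonds, plus one π bond. Steric number 3, so sp2.
C2 — 2 σ bonds, plus two π bonds. Steric number 2, so sp.
C3 — 3 σ bonds, plus one π bond. Steric number 3, so sp2.
C4: 4 σ bonds — 4 electron domains, sp3.
C5 is sp3: 4 σ bonds, 4 electron-density regions.
C6 has 4 σ bonds: steric number 4 → sp3.
C7: 2 σ bonds, plus two π bonds — 2 electron domains, sp.
C8 — 2 σ bonds, plus two π bonds. Steric number 2, so sp.
C9 is sp3: 4 σ bonds, 4 electron-density regions.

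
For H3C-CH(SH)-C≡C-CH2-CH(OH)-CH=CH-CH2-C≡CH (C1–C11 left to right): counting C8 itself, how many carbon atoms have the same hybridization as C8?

C8 is sp2 (one π bond).
C1: sp3
C2: sp3
C3: sp
C4: sp
C5: sp3
C6: sp3
C7: sp2 ✓
C8: sp2 ✓
C9: sp3
C10: sp
C11: sp
2 carbons are sp2.

2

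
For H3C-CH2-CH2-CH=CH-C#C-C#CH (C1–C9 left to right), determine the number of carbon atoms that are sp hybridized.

C1: sp3
C2: sp3
C3: sp3
C4: sp2
C5: sp2
C6: sp ✓
C7: sp ✓
C8: sp ✓
C9: sp ✓
C6, C7, C8, C9 → 4 sp carbons.

4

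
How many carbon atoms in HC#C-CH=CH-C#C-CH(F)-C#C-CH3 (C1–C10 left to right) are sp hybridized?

6

C1: sp ✓
C2: sp ✓
C3: sp2
C4: sp2
C5: sp ✓
C6: sp ✓
C7: sp3
C8: sp ✓
C9: sp ✓
C10: sp3
C1, C2, C5, C6, C8, C9 → 6 sp carbons.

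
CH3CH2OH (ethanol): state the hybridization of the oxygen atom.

The oxygen atom (2 σ bonds and 2 lone pairs) has steric number 4: sp3.

sp³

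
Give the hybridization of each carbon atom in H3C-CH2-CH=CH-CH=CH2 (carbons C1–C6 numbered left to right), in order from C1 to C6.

C1 sp3, C2 sp3, C3 sp2, C4 sp2, C5 sp2, C6 sp2

C1 is sp3: 4 σ bonds, 4 electron-density regions.
C2: 4 σ bonds — 4 electron domains, sp3.
C3: 3 σ bonds, plus one π bond; 3 regions of electron density → sp2.
C4 (3 σ bonds, plus one π bond) has steric number 3: sp2.
C5 is sp2: 3 σ bonds, plus one π bond, 3 electron-density regions.
C6: 3 σ bonds, plus one π bond; 3 regions of electron density → sp2.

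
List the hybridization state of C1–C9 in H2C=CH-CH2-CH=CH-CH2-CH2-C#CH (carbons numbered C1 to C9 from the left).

C1 sp2, C2 sp2, C3 sp3, C4 sp2, C5 sp2, C6 sp3, C7 sp3, C8 sp, C9 sp

C1 is sp2: 3 σ bonds, plus one π bond, 3 electron-density regions.
C2 carries 3 σ bonds, plus one π bond, giving a steric number of 3, so it is sp2.
C3 — 4 σ bonds. Steric number 4, so sp3.
C4 is sp2: 3 σ bonds, plus one π bond, 3 electron-density regions.
C5 carries 3 σ bonds, plus one π bond, giving a steric number of 3, so it is sp2.
C6 — 4 σ bonds. Steric number 4, so sp3.
C7 is sp3: 4 σ bonds, 4 electron-density regions.
C8 carries 2 σ bonds, plus two π bonds, giving a steric number of 2, so it is sp.
C9 has 2 σ bonds, plus two π bonds: steric number 2 → sp.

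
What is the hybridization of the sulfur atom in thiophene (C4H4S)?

Analogous to furan: one S lone pair in the aromatic π system, S is sp2.

sp2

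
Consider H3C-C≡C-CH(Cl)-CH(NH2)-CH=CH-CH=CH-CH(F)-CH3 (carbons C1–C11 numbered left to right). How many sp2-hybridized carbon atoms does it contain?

C1: sp3
C2: sp
C3: sp
C4: sp3
C5: sp3
C6: sp2 ✓
C7: sp2 ✓
C8: sp2 ✓
C9: sp2 ✓
C10: sp3
C11: sp3
C6, C7, C8, C9 → 4 sp2 carbons.

4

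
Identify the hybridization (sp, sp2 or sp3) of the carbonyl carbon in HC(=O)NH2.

sp^2

The carbonyl carbon: 3 σ bonds, plus one π bond — 3 electron domains, sp2.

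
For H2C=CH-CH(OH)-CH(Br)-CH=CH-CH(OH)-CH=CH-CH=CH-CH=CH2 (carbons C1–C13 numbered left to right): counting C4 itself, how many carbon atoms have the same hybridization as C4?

C4 is sp3 (only σ bonds).
C1: sp2
C2: sp2
C3: sp3 ✓
C4: sp3 ✓
C5: sp2
C6: sp2
C7: sp3 ✓
C8: sp2
C9: sp2
C10: sp2
C11: sp2
C12: sp2
C13: sp2
3 carbons are sp3.

3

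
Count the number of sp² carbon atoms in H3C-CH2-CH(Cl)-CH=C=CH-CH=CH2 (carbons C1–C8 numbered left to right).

C1: sp3
C2: sp3
C3: sp3
C4: sp2 ✓
C5: sp
C6: sp2 ✓
C7: sp2 ✓
C8: sp2 ✓
C4, C6, C7, C8 → 4 sp2 carbons.

4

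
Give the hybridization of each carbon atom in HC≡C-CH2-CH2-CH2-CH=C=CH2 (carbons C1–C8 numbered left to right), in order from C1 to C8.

C1 (2 σ bonds, plus two π bonds) has steric number 2: sp.
C2 carries 2 σ bonds, plus two π bonds, giving a steric number of 2, so it is sp.
C3 carries 4 σ bonds, giving a steric number of 4, so it is sp3.
C4: 4 σ bonds — 4 electron domains, sp3.
C5 (4 σ bonds) has steric number 4: sp3.
C6 is sp2: 3 σ bonds, plus one π bond, 3 electron-density regions.
C7 is sp: 2 σ bonds, plus two π bonds, 2 electron-density regions.
C8 — 3 σ bonds, plus one π bond. Steric number 3, so sp2.

C1 sp, C2 sp, C3 sp3, C4 sp3, C5 sp3, C6 sp2, C7 sp, C8 sp2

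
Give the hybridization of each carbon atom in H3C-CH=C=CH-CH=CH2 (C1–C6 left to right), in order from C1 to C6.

C1 sp3, C2 sp2, C3 sp, C4 sp2, C5 sp2, C6 sp2

C1 carries 4 σ bonds, giving a steric number of 4, so it is sp3.
C2 — 3 σ bonds, plus one π bond. Steric number 3, so sp2.
C3: 2 σ bonds, plus two π bonds; 2 regions of electron density → sp.
C4: 3 σ bonds, plus one π bond; 3 regions of electron density → sp2.
C5 (3 σ bonds, plus one π bond) has steric number 3: sp2.
C6: 3 σ bonds, plus one π bond; 3 regions of electron density → sp2.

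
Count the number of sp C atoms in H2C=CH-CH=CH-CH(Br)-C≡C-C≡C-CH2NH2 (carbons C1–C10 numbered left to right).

C1: sp2
C2: sp2
C3: sp2
C4: sp2
C5: sp3
C6: sp ✓
C7: sp ✓
C8: sp ✓
C9: sp ✓
C10: sp3
C6, C7, C8, C9 → 4 sp carbons.

4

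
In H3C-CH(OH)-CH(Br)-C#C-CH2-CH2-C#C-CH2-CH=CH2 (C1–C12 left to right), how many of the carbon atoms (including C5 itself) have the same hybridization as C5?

C5 is sp (two π bonds).
C1: sp3
C2: sp3
C3: sp3
C4: sp ✓
C5: sp ✓
C6: sp3
C7: sp3
C8: sp ✓
C9: sp ✓
C10: sp3
C11: sp2
C12: sp2
4 carbons are sp.

4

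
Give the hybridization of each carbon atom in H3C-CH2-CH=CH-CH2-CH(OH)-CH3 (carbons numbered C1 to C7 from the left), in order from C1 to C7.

C1 sp3, C2 sp3, C3 sp2, C4 sp2, C5 sp3, C6 sp3, C7 sp3

C1: 4 σ bonds — 4 electron domains, sp3.
C2 — 4 σ bonds. Steric number 4, so sp3.
C3 (3 σ bonds, plus one π bond) has steric number 3: sp2.
C4 has 3 σ bonds, plus one π bond: steric number 3 → sp2.
C5 — 4 σ bonds. Steric number 4, so sp3.
C6 has 4 σ bonds: steric number 4 → sp3.
C7 — 4 σ bonds. Steric number 4, so sp3.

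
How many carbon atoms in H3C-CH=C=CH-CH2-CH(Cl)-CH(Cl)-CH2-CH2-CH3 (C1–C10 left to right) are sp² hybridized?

2

C1: sp3
C2: sp2 ✓
C3: sp
C4: sp2 ✓
C5: sp3
C6: sp3
C7: sp3
C8: sp3
C9: sp3
C10: sp3
C2, C4 → 2 sp2 carbons.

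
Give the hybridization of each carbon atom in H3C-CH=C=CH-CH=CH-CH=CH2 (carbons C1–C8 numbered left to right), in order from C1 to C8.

C1 sp3, C2 sp2, C3 sp, C4 sp2, C5 sp2, C6 sp2, C7 sp2, C8 sp2

C1 — 4 σ bonds. Steric number 4, so sp3.
C2 (3 σ bonds, plus one π bond) has steric number 3: sp2.
C3 is sp: 2 σ bonds, plus two π bonds, 2 electron-density regions.
C4 — 3 σ bonds, plus one π bond. Steric number 3, so sp2.
C5 is sp2: 3 σ bonds, plus one π bond, 3 electron-density regions.
C6 carries 3 σ bonds, plus one π bond, giving a steric number of 3, so it is sp2.
C7 — 3 σ bonds, plus one π bond. Steric number 3, so sp2.
C8 carries 3 σ bonds, plus one π bond, giving a steric number of 3, so it is sp2.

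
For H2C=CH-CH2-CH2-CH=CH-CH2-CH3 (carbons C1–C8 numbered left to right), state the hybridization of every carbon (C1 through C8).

C1 sp2, C2 sp2, C3 sp3, C4 sp3, C5 sp2, C6 sp2, C7 sp3, C8 sp3

C1 — 3 σ bonds, plus one π bond. Steric number 3, so sp2.
C2: 3 σ bonds, plus one π bond — 3 electron domains, sp2.
C3: 4 σ bonds; 4 regions of electron density → sp3.
C4 — 4 σ bonds. Steric number 4, so sp3.
C5: 3 σ bonds, plus one π bond — 3 electron domains, sp2.
C6: 3 σ bonds, plus one π bond; 3 regions of electron density → sp2.
C7 (4 σ bonds) has steric number 4: sp3.
C8 carries 4 σ bonds, giving a steric number of 4, so it is sp3.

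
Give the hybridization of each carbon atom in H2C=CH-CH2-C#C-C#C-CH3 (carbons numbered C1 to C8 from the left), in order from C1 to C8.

C1 is sp2: 3 σ bonds, plus one π bond, 3 electron-density regions.
C2 is sp2: 3 σ bonds, plus one π bond, 3 electron-density regions.
C3 — 4 σ bonds. Steric number 4, so sp3.
C4 has 2 σ bonds, plus two π bonds: steric number 2 → sp.
C5 is sp: 2 σ bonds, plus two π bonds, 2 electron-density regions.
C6 — 2 σ bonds, plus two π bonds. Steric number 2, so sp.
C7: 2 σ bonds, plus two π bonds; 2 regions of electron density → sp.
C8 — 4 σ bonds. Steric number 4, so sp3.

C1 sp2, C2 sp2, C3 sp3, C4 sp, C5 sp, C6 sp, C7 sp, C8 sp3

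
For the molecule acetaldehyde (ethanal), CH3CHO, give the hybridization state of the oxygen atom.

sp^2

The oxygen atom has 1 σ bond and 2 lone pairs, plus one π bond: steric number 3 → sp2.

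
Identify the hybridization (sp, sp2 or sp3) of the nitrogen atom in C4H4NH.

N has three σ bonds; its lone pair occupies the p orbital and is part of the aromatic π system, so N is sp2 (not the sp3 a naive steric count of 4 would give).

sp2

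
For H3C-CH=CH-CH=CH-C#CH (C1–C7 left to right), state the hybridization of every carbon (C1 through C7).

C1 sp3, C2 sp2, C3 sp2, C4 sp2, C5 sp2, C6 sp, C7 sp

C1 is sp3: 4 σ bonds, 4 electron-density regions.
C2 has 3 σ bonds, plus one π bond: steric number 3 → sp2.
C3 has 3 σ bonds, plus one π bond: steric number 3 → sp2.
C4 (3 σ bonds, plus one π bond) has steric number 3: sp2.
C5 has 3 σ bonds, plus one π bond: steric number 3 → sp2.
C6: 2 σ bonds, plus two π bonds; 2 regions of electron density → sp.
C7 carries 2 σ bonds, plus two π bonds, giving a steric number of 2, so it is sp.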